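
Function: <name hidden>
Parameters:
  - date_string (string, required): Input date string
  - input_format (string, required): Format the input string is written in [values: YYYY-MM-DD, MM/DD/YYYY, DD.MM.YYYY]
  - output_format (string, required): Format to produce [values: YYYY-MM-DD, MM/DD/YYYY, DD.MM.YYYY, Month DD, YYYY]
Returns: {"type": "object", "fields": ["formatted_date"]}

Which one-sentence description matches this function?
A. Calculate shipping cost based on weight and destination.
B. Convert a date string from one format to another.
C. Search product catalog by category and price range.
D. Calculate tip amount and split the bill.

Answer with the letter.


Parameters date_string, input_format, output_format and return ["formatted_date"] fit: Convert a date string from one format to another.
B


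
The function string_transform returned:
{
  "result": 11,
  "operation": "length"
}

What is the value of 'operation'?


length


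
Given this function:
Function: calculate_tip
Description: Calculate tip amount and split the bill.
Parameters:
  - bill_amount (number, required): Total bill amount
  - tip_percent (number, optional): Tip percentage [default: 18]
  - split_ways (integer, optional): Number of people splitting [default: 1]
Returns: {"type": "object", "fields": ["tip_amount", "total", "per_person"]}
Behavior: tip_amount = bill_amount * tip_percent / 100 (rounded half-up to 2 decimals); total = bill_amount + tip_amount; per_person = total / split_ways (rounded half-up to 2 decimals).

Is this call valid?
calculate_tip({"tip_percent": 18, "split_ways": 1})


Checking required parameters...
Missing required parameter: bill_amount
Invalid - missing required parameter 'bill_amount'


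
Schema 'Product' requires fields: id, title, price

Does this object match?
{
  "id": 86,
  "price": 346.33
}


Checking required fields...
Missing: title
Invalid - missing required field 'title'


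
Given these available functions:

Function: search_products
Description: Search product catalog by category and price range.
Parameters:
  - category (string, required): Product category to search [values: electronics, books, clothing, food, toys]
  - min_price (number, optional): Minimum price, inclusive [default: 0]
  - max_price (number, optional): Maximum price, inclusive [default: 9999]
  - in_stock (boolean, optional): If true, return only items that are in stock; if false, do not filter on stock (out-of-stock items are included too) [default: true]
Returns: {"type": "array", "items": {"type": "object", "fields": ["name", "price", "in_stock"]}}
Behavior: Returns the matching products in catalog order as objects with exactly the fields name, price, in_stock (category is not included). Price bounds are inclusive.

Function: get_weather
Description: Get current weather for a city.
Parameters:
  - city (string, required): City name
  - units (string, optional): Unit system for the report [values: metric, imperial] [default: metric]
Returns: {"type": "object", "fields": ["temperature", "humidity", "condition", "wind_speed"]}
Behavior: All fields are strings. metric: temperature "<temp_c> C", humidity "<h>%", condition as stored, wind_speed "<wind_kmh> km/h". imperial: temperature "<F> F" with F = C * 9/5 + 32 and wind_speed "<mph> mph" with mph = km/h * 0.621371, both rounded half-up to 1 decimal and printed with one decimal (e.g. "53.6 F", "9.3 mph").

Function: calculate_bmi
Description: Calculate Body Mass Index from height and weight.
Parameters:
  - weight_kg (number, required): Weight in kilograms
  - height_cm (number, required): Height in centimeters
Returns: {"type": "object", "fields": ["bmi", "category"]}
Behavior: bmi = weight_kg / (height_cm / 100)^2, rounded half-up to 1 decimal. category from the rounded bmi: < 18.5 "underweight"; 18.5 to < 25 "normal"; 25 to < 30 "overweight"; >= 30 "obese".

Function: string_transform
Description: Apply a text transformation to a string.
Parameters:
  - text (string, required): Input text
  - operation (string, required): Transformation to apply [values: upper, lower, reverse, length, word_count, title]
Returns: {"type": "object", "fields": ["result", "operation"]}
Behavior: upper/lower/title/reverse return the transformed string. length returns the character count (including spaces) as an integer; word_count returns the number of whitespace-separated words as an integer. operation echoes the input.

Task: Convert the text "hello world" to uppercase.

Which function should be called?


The task needs a function whose description is: Apply a text transformation to a string.
string_transform


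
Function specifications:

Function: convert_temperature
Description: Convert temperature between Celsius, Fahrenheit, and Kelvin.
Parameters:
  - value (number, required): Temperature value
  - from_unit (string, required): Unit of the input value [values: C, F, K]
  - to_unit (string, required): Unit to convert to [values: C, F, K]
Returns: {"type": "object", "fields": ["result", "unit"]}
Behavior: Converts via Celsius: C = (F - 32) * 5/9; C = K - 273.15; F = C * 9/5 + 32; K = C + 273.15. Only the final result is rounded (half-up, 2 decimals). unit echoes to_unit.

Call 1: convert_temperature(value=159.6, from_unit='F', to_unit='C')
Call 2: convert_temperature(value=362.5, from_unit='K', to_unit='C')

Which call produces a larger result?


Call 1:
  To C: (159.6 - 32) * 5/9 = 70.888889
  Target is C: 70.888889
  Round to 2 decimals: 70.89
  -> 70.89 C
Call 2:
  To C: 362.5 - 273.15 = 89.35
  Target is C: 89.35
  Round to 2 decimals: 89.35
  -> 89.35 C
Call 2 (89.35 C)


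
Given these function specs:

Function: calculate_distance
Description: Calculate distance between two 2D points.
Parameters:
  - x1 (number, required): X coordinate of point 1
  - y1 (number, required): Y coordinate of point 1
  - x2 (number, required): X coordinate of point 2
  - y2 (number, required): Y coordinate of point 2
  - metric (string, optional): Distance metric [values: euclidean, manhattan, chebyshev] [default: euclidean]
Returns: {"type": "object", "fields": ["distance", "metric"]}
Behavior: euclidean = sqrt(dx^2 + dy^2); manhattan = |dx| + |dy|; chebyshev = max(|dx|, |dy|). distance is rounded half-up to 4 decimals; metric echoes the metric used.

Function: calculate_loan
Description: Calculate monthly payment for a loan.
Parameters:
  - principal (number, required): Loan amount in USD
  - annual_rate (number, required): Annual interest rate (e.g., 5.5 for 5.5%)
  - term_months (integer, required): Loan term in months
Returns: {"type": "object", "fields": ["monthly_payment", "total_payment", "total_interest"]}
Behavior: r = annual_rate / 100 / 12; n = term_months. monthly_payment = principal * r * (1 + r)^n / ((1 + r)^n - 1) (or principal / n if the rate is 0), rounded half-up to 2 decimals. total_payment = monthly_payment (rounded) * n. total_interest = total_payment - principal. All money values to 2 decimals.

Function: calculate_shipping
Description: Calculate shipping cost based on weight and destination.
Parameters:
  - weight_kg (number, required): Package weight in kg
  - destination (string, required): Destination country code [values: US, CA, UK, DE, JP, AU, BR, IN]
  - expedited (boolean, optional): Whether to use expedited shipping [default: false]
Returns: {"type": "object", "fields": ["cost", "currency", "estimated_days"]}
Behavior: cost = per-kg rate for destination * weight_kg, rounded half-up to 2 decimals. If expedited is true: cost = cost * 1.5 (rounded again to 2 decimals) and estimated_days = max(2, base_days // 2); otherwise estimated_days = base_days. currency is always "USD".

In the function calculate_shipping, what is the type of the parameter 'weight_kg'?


The calculate_shipping spec declares:
  - weight_kg (number, required): Package weight in kg
Type:
number


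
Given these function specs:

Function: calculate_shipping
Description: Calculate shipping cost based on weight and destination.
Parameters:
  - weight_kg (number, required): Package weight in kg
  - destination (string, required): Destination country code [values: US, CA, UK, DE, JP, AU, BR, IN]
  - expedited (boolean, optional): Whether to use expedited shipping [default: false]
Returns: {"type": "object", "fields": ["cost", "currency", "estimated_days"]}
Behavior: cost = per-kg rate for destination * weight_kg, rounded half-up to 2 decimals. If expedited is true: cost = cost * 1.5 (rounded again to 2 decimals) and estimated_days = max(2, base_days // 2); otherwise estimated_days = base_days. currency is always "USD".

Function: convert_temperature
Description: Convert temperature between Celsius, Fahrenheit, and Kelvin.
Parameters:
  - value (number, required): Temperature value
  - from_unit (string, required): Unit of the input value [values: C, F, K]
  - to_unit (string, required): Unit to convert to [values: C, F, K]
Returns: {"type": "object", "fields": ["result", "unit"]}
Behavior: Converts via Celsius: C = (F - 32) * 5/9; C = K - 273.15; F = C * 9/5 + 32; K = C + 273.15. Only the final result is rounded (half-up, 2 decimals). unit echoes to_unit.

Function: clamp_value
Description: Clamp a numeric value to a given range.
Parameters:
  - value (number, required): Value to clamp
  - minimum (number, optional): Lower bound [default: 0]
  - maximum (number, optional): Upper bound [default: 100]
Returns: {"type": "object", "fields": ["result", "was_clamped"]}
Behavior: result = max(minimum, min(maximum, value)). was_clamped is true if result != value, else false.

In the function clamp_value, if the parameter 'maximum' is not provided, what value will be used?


The clamp_value spec declares:
  - maximum (number, optional): Upper bound [default: 100]
Default:
100


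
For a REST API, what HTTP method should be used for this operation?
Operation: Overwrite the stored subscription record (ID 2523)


GET = read, POST = create, PUT = update/replace, DELETE = remove
This operation is an update/replace.
PUT


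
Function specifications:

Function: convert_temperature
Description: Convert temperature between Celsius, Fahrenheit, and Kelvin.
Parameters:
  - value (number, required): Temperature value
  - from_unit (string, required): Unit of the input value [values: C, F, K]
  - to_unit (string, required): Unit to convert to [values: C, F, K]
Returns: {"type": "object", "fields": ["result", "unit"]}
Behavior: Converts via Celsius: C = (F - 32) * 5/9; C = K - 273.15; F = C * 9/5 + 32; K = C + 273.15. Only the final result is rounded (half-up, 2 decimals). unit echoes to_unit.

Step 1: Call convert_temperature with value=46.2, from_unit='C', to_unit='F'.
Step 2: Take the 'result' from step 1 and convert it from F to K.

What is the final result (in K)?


Step 1: convert_temperature(value=46.2, from_unit=C, to_unit=F)
  Input already in C: 46.2
  To F: 46.2 * 9/5 + 32 = 115.16
  Round to 2 decimals: 115.16
  -> result = 115.16 F
Step 2: convert_temperature(value=115.16, from_unit=F, to_unit=K)
  To C: (115.16 - 32) * 5/9 = 46.2
  To K: 46.2 + 273.15 = 319.35
  Round to 2 decimals: 319.35
  -> result = 319.35 K
319.35 K


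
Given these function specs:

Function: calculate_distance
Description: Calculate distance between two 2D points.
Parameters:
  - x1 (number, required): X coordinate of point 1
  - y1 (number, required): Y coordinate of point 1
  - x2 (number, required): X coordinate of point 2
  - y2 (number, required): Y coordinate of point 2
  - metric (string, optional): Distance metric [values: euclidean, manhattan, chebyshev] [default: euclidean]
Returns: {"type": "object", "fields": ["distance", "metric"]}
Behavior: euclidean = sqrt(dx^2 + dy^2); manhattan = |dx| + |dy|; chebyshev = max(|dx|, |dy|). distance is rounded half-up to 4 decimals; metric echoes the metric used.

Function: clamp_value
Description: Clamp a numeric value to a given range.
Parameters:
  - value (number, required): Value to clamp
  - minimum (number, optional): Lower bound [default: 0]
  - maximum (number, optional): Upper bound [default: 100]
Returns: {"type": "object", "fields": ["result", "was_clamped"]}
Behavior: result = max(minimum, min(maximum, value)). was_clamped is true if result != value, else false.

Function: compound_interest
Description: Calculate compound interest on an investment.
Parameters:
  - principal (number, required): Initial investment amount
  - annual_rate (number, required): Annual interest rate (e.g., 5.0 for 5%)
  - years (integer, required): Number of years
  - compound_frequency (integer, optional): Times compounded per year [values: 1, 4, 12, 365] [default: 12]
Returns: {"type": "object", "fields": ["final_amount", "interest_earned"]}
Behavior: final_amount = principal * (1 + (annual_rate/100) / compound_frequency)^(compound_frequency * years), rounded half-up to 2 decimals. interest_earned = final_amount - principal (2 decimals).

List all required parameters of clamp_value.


Parameters of clamp_value and their required/optional flag:
  value: required
  minimum: optional
  maximum: optional
value


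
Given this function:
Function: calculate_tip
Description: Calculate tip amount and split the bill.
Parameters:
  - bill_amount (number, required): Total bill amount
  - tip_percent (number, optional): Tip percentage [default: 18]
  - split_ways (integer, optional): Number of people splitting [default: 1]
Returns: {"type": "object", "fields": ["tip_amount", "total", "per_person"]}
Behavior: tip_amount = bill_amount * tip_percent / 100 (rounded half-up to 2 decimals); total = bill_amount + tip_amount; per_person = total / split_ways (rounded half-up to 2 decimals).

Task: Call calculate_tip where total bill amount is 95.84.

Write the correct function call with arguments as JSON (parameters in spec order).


Mapping each described value to its parameter name:
  'Total bill amount' -> bill_amount = 95.84
calculate_tip({"bill_amount": 95.84})


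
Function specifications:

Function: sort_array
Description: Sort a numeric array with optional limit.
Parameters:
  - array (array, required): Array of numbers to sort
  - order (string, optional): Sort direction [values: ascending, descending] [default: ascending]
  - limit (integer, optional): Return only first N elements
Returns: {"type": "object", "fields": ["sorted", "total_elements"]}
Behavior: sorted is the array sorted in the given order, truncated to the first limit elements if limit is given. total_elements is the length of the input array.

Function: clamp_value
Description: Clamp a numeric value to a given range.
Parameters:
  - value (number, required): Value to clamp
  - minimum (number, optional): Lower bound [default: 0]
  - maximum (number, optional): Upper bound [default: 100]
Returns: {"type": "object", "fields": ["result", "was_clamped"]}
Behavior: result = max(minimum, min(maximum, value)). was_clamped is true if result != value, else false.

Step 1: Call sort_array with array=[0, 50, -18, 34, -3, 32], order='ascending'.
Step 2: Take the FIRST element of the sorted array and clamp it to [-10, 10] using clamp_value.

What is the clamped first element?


Step 1: sort_array(order=ascending)
  sorted: [-18, -3, 0, 32, 34, 50]
  -> first element = -18
Step 2: clamp_value(value=-18, minimum=-10, maximum=10)
  result = max(-10, min(10, -18)) = max(-10, -18) = -10
  was_clamped = (-10 != -18) = true
  -> result = -10
-10


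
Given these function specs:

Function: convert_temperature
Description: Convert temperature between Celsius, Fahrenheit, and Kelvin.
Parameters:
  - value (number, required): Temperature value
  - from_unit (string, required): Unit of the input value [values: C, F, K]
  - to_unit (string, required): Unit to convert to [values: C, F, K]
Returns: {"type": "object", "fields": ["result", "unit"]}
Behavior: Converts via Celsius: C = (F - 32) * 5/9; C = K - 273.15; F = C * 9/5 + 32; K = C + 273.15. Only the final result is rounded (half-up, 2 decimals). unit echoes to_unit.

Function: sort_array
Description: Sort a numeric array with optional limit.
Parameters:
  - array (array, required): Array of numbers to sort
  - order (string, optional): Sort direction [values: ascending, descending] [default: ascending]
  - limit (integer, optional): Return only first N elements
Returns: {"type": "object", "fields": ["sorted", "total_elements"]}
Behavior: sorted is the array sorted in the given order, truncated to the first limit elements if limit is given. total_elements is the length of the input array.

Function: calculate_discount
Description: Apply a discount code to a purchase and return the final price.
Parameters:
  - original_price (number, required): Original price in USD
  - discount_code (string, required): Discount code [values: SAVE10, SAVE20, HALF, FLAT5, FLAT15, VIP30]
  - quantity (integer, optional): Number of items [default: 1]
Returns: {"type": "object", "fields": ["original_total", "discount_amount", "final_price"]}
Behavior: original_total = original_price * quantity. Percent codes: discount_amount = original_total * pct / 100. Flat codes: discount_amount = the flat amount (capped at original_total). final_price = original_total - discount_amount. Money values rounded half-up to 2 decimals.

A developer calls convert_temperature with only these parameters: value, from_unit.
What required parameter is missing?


Required parameters: value, from_unit, to_unit
Provided: value, from_unit
Missing: to_unit
to_unit


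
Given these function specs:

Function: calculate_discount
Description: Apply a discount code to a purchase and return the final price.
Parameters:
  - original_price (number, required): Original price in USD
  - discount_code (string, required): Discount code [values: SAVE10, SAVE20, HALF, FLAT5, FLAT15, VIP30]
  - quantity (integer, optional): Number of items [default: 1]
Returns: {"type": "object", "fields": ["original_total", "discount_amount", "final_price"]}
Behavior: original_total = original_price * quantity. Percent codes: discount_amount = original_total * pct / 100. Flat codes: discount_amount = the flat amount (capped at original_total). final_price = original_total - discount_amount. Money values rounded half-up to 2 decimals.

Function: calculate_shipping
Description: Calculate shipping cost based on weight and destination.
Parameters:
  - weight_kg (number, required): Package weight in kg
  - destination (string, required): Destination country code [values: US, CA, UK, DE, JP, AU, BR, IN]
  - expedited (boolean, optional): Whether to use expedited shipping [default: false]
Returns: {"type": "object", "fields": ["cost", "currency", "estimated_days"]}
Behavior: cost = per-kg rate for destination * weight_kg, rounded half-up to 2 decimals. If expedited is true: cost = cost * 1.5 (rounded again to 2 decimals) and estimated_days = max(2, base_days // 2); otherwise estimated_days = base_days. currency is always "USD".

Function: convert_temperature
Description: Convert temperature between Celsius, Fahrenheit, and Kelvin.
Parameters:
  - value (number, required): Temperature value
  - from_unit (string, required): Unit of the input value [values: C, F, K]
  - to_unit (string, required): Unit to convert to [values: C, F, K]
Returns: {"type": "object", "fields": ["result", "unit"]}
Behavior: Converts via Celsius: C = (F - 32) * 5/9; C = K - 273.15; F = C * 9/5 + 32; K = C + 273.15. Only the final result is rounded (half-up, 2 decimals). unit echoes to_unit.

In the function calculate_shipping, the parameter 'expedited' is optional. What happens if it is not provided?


The calculate_shipping spec declares:
  - expedited (boolean, optional): Whether to use expedited shipping [default: false]
It defaults to false


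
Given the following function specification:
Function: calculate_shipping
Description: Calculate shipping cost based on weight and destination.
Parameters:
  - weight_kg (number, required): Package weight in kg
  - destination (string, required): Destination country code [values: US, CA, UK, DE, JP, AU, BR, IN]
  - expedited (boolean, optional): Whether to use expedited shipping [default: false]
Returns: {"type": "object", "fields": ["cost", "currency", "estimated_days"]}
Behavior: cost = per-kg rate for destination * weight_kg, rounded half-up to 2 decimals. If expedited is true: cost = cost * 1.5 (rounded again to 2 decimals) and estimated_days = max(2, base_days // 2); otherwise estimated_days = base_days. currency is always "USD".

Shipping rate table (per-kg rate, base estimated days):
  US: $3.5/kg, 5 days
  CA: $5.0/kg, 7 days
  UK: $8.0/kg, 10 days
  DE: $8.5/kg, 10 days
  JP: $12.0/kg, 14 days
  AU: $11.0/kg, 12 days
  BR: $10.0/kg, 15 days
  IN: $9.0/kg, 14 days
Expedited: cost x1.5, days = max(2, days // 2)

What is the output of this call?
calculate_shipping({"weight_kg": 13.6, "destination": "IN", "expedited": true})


Rate for IN: $9.0/kg, base 14 days
cost = 9.0 * 13.6 = 122.4 -> 122.40
expedited: cost = 122.40 * 1.5 = 183.6 -> 183.60; estimated_days = max(2, 14 // 2) = 7
Output:
{"cost": 183.6, "currency": "USD", "estimated_days": 7}


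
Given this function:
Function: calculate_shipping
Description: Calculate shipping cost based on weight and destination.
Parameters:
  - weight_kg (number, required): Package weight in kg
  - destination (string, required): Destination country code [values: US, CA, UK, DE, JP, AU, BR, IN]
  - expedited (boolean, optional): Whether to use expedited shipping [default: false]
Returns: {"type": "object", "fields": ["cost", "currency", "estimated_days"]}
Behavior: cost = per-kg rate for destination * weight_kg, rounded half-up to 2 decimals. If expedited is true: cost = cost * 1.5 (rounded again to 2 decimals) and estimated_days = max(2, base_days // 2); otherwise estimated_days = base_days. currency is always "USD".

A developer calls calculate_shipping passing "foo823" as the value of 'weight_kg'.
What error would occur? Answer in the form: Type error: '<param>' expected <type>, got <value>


Spec: 'weight_kg' is declared as number; "foo823" is a string.
Type error: 'weight_kg' expected number, got "foo823"


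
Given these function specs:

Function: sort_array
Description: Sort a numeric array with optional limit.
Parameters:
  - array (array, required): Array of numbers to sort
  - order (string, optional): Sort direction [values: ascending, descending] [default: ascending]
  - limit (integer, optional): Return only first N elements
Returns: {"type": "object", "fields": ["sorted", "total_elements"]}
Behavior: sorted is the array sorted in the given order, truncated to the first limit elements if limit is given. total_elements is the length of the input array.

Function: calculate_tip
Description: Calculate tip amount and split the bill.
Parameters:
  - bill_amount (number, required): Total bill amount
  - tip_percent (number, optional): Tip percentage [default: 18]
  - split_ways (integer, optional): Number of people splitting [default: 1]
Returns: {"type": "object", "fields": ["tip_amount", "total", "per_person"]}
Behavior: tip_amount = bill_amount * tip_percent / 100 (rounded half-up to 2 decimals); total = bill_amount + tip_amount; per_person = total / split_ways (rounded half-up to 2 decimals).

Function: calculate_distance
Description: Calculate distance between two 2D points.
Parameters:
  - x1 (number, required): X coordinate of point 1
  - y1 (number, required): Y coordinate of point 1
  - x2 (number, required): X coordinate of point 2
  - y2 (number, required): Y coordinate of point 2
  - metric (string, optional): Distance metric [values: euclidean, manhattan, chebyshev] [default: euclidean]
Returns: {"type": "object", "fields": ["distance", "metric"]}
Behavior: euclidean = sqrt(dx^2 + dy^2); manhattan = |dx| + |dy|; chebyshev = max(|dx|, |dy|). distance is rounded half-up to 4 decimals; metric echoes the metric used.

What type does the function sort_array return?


The sort_array spec declares Returns: {"type": "object", "fields": ["sorted", "total_elements"]}
Type:
object


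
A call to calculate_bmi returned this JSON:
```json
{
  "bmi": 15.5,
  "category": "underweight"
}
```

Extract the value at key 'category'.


underweight


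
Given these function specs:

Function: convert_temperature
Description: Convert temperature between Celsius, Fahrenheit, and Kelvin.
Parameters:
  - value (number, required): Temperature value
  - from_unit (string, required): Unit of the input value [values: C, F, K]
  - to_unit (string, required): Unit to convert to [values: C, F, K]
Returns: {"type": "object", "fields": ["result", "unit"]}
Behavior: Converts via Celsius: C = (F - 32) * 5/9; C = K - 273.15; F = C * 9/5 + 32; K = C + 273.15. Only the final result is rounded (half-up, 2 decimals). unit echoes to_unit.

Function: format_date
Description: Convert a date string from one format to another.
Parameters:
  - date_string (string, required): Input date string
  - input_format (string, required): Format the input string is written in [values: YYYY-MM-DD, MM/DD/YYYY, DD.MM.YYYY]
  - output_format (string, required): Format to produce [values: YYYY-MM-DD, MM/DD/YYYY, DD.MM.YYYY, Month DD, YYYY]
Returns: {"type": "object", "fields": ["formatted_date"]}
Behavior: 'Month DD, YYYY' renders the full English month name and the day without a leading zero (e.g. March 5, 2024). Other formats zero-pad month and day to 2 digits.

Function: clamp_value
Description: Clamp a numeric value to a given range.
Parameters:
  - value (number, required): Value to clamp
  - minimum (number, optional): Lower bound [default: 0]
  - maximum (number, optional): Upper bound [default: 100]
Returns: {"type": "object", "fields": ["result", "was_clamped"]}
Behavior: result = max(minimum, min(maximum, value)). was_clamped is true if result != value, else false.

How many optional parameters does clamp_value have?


Parameters of clamp_value: value (required), minimum (optional), maximum (optional)
Optional count:
2


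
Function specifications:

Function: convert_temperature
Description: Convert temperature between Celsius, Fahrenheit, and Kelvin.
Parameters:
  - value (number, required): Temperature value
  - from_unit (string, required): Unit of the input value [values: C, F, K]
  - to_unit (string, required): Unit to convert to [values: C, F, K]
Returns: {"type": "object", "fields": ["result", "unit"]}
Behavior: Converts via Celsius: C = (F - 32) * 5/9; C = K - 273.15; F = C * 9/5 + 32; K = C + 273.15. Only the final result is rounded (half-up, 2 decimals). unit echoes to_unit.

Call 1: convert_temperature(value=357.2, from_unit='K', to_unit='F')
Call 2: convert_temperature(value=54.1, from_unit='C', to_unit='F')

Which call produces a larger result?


Call 1:
  To C: 357.2 - 273.15 = 84.05
  To F: 84.05 * 9/5 + 32 = 183.29
  Round to 2 decimals: 183.29
  -> 183.29 F
Call 2:
  Input already in C: 54.1
  To F: 54.1 * 9/5 + 32 = 129.38
  Round to 2 decimals: 129.38
  -> 129.38 F
Call 1 (183.29 F)


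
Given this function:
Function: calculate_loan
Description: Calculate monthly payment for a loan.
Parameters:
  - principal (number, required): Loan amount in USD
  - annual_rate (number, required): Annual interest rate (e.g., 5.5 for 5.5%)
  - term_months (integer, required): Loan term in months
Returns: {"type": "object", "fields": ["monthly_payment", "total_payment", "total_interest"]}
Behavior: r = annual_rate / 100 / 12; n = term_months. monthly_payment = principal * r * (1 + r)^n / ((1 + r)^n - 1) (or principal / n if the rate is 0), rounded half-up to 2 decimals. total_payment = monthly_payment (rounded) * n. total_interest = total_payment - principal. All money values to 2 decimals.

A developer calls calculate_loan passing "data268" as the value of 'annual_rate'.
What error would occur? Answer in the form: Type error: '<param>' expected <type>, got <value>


Spec: 'annual_rate' is declared as number; "data268" is a string.
Type error: 'annual_rate' expected number, got "data268"


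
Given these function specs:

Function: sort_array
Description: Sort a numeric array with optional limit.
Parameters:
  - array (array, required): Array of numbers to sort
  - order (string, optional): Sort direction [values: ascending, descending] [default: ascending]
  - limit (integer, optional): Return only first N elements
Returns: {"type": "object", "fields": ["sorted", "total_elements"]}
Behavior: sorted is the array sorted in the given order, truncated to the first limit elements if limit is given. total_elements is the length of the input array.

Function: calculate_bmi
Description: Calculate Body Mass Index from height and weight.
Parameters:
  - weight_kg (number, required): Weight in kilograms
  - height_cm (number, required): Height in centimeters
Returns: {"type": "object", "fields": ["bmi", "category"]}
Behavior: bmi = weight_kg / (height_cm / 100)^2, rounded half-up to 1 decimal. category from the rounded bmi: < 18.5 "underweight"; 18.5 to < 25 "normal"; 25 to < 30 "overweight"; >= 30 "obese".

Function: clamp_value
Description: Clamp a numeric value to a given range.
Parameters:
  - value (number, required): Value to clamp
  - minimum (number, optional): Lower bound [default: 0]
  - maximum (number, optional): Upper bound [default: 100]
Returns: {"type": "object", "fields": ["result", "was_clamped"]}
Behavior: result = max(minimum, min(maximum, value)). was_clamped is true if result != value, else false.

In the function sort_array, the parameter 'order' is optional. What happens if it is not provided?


The sort_array spec declares:
  - order (string, optional): Sort direction [values: ascending, descending] [default: ascending]
It defaults to ascending


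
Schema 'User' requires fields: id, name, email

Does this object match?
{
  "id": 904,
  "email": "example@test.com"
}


Checking required fields...
Missing: name
Invalid - missing required field 'name'


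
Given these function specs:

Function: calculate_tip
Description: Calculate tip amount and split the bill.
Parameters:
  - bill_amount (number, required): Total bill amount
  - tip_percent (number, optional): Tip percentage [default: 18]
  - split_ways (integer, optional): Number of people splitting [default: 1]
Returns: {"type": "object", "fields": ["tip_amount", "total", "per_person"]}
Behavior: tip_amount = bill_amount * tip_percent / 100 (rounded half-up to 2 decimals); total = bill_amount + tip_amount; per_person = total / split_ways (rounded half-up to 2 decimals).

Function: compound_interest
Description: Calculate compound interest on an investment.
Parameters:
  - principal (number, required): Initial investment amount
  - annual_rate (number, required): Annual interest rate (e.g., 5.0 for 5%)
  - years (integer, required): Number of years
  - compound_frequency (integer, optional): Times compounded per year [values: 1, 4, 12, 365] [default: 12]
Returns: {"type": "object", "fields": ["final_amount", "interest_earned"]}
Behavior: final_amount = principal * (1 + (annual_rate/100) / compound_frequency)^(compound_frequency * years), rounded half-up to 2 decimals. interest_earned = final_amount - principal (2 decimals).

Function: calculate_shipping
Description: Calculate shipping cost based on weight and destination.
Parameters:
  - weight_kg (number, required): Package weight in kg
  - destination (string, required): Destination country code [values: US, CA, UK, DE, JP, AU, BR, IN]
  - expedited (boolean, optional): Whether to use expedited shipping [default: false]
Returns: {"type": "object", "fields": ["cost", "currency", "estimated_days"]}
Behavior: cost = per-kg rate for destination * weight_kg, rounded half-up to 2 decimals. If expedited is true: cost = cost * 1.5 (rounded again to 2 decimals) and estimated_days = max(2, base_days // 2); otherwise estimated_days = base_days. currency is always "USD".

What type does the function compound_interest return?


The compound_interest spec declares Returns: {"type": "object", "fields": ["final_amount", "interest_earned"]}
Type:
object


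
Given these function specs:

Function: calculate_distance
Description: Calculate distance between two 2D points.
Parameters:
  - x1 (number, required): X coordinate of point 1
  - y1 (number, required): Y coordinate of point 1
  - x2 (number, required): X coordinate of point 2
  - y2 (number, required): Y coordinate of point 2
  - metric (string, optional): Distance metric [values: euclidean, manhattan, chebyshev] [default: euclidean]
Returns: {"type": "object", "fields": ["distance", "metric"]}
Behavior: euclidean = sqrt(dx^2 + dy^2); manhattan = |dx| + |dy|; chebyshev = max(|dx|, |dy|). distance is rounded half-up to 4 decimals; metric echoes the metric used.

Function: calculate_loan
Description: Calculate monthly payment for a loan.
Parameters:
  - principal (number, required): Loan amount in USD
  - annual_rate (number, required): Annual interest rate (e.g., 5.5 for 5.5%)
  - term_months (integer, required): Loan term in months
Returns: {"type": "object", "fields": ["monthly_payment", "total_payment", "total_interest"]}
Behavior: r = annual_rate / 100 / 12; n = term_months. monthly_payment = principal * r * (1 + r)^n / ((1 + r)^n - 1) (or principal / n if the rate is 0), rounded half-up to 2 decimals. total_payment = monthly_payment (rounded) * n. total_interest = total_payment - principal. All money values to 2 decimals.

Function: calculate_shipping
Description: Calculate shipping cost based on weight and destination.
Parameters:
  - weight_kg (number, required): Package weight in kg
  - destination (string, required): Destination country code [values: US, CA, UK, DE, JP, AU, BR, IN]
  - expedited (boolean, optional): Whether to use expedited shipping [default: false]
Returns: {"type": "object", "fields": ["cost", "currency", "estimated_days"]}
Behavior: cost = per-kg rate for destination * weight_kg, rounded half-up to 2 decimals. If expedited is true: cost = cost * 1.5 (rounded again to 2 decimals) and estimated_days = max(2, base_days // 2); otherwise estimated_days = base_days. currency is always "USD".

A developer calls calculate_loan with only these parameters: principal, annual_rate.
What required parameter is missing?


Required parameters: principal, annual_rate, term_months
Provided: principal, annual_rate
Missing: term_months
term_months


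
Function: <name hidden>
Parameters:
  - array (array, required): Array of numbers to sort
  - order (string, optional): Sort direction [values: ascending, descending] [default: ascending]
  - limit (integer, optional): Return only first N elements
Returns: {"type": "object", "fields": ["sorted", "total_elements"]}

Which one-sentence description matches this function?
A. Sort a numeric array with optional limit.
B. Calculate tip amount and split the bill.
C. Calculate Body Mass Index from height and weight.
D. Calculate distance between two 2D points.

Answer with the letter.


Parameters array, order, limit and return ["sorted", "total_elements"] fit: Sort a numeric array with optional limit.
A


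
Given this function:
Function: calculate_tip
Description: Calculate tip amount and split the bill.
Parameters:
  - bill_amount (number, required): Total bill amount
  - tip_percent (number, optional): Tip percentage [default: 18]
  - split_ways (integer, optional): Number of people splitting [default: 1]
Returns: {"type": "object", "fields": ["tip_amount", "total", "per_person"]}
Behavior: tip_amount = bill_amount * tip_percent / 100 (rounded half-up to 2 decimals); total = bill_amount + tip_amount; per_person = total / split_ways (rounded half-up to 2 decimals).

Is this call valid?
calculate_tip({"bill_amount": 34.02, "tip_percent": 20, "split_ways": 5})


Checking all required parameters present and types match... All valid.
Valid


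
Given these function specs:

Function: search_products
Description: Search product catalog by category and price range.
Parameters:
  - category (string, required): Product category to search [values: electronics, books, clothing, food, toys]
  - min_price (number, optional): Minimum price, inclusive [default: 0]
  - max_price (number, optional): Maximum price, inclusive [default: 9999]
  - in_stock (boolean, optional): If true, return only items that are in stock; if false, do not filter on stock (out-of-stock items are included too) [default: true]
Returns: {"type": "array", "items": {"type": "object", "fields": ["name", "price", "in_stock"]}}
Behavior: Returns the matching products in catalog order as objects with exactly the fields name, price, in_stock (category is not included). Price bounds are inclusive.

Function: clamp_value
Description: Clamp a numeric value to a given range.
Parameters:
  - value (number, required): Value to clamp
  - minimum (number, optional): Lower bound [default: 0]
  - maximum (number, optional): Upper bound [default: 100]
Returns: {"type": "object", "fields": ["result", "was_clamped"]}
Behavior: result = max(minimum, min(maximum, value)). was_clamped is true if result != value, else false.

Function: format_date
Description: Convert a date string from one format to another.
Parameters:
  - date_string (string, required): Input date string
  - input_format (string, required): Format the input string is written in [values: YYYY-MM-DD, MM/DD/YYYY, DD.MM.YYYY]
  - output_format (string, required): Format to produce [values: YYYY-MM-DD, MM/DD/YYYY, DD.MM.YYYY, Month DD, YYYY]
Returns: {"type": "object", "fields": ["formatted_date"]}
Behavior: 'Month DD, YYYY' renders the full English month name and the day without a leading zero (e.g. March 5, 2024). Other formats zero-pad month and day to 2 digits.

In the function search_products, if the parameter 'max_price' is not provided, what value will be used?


The search_products spec declares:
  - max_price (number, optional): Maximum price, inclusive [default: 9999]
Default:
9999


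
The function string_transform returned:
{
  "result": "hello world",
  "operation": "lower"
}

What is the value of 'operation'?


lower


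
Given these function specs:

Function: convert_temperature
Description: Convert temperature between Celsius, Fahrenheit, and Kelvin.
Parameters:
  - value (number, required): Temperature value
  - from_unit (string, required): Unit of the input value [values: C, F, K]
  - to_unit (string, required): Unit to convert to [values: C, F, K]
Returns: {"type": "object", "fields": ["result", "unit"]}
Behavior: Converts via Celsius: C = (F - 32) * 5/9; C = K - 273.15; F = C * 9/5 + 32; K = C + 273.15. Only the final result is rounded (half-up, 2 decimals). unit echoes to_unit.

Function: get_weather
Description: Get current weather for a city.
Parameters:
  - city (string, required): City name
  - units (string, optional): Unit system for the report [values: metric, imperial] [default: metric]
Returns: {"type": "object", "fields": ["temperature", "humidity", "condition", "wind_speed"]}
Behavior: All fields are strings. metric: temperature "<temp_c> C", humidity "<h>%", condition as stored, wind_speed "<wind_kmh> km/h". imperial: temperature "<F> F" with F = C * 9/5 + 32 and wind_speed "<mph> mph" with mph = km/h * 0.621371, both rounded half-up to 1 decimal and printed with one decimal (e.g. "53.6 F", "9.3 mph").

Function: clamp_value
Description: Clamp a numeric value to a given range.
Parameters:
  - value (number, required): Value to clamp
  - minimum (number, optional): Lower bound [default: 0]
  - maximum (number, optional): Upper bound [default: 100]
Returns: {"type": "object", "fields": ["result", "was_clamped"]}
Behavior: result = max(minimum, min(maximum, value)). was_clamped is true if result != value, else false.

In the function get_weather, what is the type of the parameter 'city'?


The get_weather spec declares:
  - city (string, required): City name
Type:
string


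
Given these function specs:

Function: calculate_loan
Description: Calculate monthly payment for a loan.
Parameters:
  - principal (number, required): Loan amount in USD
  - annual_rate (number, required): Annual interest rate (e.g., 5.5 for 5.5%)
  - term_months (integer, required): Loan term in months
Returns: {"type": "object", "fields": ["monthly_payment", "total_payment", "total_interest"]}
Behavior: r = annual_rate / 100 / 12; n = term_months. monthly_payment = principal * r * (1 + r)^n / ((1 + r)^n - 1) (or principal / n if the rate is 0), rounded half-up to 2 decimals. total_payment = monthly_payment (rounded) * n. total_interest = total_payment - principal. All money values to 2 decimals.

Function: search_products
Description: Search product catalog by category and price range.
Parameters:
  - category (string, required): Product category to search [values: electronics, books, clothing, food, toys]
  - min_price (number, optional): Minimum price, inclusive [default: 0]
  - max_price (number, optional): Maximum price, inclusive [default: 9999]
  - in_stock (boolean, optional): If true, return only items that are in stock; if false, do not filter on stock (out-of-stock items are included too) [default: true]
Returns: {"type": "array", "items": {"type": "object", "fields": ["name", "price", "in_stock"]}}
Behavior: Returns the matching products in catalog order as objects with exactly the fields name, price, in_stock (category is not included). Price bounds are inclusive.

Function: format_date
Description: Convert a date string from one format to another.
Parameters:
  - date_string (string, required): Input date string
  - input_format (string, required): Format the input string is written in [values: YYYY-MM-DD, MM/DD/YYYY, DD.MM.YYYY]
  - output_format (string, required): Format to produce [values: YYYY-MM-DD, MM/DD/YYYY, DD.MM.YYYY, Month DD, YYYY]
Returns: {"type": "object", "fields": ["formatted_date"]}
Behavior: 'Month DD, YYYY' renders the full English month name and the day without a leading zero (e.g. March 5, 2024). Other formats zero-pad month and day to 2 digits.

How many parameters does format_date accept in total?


Parameters of format_date: date_string (required), input_format (required), output_format (required)
Total:
3
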